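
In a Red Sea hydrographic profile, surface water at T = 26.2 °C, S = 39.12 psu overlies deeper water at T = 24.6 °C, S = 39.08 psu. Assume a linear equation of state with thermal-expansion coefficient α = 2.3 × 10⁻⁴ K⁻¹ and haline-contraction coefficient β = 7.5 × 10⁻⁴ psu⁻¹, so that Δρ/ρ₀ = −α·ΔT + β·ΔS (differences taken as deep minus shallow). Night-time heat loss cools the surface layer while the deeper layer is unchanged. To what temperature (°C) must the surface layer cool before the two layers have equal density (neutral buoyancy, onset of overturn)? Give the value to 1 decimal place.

24.7 °C

Neutral buoyancy requires Δρ = 0, i.e. −α(T_deep − T_surf′) + β(S_deep − S_surf) = 0.
T_surf′ = T_deep − (β/α)·ΔS = 24.6 − (7.5 × 10⁻⁴/2.3 × 10⁻⁴)·(-0.04) = 24.730 °C.
Cooling required: 26.2 − (24.730) = 1.470 °C.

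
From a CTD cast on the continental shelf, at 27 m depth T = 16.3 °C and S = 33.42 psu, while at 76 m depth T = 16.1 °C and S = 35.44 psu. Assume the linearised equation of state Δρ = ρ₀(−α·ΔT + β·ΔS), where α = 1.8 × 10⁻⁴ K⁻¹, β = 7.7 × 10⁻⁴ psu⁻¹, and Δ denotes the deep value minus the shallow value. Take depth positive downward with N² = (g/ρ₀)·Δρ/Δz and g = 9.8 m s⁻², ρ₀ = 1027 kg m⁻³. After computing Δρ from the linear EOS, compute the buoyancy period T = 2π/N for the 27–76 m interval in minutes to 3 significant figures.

5.87 min

ΔT = -0.2 K, ΔS = +2.02 psu (deep − shallow).
Δρ/ρ₀ = −αΔT + βΔS = 3.60 × 10⁻⁵ + 1.5554 × 10⁻³ = 1.5914 × 10⁻³, so Δρ ≈ 1.634 kg m⁻³.
N² = (g/ρ₀)·Δρ/Δz = g·(Δρ/ρ₀)/Δz = 9.8 × 1.5914 × 10⁻³ / 49 = 3.1828 × 10⁻⁴ s⁻².
N = √(3.1828 × 10⁻⁴) = 0.017840 rad s⁻¹ → T = 2π/N = 352.20 s = 5.8700 min ≈ 5.87 min.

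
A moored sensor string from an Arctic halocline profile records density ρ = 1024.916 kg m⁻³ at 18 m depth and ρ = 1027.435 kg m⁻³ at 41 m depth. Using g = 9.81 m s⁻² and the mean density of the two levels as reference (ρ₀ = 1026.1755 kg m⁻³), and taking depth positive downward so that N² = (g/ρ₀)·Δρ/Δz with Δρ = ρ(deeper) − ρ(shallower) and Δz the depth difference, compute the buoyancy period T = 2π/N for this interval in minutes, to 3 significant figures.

Δρ = 1027.435 − 1024.916 = 2.519 kg m⁻³ over Δz = 41 − 18 = 23 m.
N² = (9.81/1026.1755) × (2.519/23) = 1.0470 × 10⁻³ s⁻².
N = √(1.0470 × 10⁻³) = 0.032357 rad s⁻¹, so T = 2π/N = 194.18 s = 3.2363 min ≈ 3.24 min.

3.24 min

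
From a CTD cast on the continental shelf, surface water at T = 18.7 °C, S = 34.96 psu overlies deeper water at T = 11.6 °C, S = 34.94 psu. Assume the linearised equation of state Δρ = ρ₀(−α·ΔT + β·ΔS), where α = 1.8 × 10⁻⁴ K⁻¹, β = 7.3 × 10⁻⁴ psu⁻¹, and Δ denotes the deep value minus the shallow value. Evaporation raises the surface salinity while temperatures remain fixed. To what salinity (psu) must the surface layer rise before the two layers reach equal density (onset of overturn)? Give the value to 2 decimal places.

36.69 psu

Neutral buoyancy requires −α(T_deep − T_surf) + β(S_deep − S_surf′) = 0.
S_surf′ = S_deep − (α/β)·ΔT = 34.94 − (1.8 × 10⁻⁴/7.3 × 10⁻⁴)·(-7.1) = 36.6907 psu.
Increase required: 36.6907 − 34.96 = 1.7307 psu.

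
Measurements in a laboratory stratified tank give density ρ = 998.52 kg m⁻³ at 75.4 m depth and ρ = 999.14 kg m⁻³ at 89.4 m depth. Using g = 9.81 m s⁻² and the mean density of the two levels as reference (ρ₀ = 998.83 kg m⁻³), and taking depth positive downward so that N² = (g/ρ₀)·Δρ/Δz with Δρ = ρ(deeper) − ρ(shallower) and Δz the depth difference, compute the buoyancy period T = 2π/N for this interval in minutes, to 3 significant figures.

5.02 min

Δρ = 999.14 − 998.52 = 0.62 kg m⁻³ over Δz = 89.4 − 75.4 = 14 m.
N² = (9.81/998.83) × (0.62/14) = 4.3495 × 10⁻⁴ s⁻².
N = √(4.3495 × 10⁻⁴) = 0.020855 rad s⁻¹, so T = 2π/N = 301.28 s = 5.0213 min ≈ 5.02 min.
A positive N² confirms static stability across the interval.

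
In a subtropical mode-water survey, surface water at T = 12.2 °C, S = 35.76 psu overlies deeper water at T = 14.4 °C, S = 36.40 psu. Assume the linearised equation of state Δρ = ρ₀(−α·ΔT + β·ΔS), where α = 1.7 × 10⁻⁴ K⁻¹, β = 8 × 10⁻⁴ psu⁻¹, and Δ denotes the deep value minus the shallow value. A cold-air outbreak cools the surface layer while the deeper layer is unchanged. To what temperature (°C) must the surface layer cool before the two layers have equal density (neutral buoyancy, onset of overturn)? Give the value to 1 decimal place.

Neutral buoyancy requires Δρ = 0, i.e. −α(T_deep − T_surf′) + β(S_deep − S_surf) = 0.
T_surf′ = T_deep − (β/α)·ΔS = 14.4 − (8 × 10⁻⁴/1.7 × 10⁻⁴)·(+0.64) = 11.388 °C.
Cooling required: 12.2 − (11.388) = 0.812 °C.

11.4 °C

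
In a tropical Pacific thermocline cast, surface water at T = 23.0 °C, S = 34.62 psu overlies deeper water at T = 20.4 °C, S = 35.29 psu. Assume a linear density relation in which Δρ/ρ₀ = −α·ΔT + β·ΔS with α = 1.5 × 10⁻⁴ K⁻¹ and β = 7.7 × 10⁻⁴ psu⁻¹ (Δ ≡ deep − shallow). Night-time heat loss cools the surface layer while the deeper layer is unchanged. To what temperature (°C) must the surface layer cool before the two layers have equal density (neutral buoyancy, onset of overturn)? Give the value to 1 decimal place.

17.0 °C

Neutral buoyancy requires Δρ = 0, i.e. −α(T_deep − T_surf′) + β(S_deep − S_surf) = 0.
T_surf′ = T_deep − (β/α)·ΔS = 20.4 − (7.7 × 10⁻⁴/1.5 × 10⁻⁴)·(+0.67) = 16.961 °C.
Cooling required: 23.0 − (16.961) = 6.039 °C.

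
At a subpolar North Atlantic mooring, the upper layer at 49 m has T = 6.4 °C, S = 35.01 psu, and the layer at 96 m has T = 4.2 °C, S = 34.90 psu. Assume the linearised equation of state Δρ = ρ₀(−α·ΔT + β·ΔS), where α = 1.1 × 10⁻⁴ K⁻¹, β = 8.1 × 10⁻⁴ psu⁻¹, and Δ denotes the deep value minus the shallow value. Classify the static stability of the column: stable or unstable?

ΔT = 4.2 − 6.4 = -2.2 K and ΔS = 34.90 − 35.01 = -0.11 psu (deep − shallow).
−αΔT = 2.42 × 10⁻⁴; βΔS = -8.91 × 10⁻⁵; sum Δρ/ρ₀ = 1.529 × 10⁻⁴.
Δρ/ρ₀ > 0, so Δρ > 0: deeper water is denser → statically stable.

stable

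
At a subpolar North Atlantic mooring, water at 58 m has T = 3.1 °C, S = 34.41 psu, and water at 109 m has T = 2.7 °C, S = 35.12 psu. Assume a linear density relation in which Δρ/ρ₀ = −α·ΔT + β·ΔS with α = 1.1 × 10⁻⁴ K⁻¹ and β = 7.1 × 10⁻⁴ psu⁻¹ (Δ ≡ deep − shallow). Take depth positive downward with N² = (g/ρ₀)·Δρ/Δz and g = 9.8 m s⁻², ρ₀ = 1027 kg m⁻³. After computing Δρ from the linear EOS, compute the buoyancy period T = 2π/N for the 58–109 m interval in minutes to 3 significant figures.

10.2 min

ΔT = -0.4 K, ΔS = +0.71 psu (deep − shallow).
Δρ/ρ₀ = −αΔT + βΔS = 4.40 × 10⁻⁵ + 5.041 × 10⁻⁴ = 5.481 × 10⁻⁴, so Δρ ≈ 0.5629 kg m⁻³.
N² = (g/ρ₀)·Δρ/Δz = g·(Δρ/ρ₀)/Δz = 9.8 × 5.481 × 10⁻⁴ / 51 = 1.0532 × 10⁻⁴ s⁻².
N = √(1.0532 × 10⁻⁴) = 0.010263 rad s⁻¹ → T = 2π/N = 612.22 s = 10.204 min ≈ 10.2 min.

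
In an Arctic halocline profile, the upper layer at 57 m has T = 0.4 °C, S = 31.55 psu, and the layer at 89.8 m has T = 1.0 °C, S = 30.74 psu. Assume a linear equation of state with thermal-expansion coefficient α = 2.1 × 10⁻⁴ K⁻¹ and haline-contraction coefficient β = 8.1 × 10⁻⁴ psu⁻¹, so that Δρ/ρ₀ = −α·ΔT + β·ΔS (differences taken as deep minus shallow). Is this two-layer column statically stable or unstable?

unstable

ΔT = 1.0 − 0.4 = +0.6 K and ΔS = 30.74 − 31.55 = -0.81 psu (deep − shallow).
−αΔT = -1.26 × 10⁻⁴; βΔS = -6.561 × 10⁻⁴; sum Δρ/ρ₀ = -7.821 × 10⁻⁴.
Δρ/ρ₀ < 0, so Δρ < 0: deeper water is lighter → statically unstable; the column would overturn.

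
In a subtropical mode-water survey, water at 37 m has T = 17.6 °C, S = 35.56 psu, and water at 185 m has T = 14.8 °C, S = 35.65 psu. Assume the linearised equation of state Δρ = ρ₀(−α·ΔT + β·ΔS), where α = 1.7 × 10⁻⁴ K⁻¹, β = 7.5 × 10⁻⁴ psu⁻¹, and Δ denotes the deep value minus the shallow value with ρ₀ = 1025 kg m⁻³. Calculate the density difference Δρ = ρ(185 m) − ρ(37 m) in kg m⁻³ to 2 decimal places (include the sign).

ΔT = -2.8 K, ΔS = +0.09 psu (deep − shallow).
Δρ/ρ₀ = −(1.7 × 10⁻⁴)(-2.8) + (7.5 × 10⁻⁴)(+0.09) = 5.435 × 10⁻⁴.
Δρ = 1025 × (5.435 × 10⁻⁴) = +0.56 kg m⁻³.
Positive Δρ: denser below, stable.

+0.56 kg m⁻³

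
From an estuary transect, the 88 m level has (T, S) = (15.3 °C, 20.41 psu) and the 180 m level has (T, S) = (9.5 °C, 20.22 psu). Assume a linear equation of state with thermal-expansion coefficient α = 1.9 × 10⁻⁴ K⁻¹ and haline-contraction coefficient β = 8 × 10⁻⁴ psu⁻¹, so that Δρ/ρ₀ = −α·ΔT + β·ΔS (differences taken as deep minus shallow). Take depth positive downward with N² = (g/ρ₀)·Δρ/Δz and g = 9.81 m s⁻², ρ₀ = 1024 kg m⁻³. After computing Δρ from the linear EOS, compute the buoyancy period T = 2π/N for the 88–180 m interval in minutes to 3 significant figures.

ΔT = -5.8 K, ΔS = -0.19 psu (deep − shallow).
Δρ/ρ₀ = −αΔT + βΔS = 1.102 × 10⁻³ − 1.52 × 10⁻⁴ = 9.50 × 10⁻⁴, so Δρ ≈ 0.9728 kg m⁻³.
N² = (g/ρ₀)·Δρ/Δz = g·(Δρ/ρ₀)/Δz = 9.81 × 9.50 × 10⁻⁴ / 92 = 1.0130 × 10⁻⁴ s⁻².
N = √(1.0130 × 10⁻⁴) = 0.010065 rad s⁻¹ → T = 2π/N = 624.26 s = 10.404 min ≈ 10.4 min.

10.4 min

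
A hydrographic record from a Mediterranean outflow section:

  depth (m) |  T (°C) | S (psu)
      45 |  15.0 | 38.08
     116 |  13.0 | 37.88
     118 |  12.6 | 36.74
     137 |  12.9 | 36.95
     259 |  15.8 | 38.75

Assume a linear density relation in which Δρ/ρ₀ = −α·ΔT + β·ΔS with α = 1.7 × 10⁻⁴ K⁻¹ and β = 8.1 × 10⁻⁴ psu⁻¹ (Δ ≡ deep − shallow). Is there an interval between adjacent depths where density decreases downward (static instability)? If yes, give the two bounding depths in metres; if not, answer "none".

Evaluate Δρ/ρ₀ = −αΔT + βΔS across each adjacent pair:
  45–116 m: −αΔT+βΔS = −(1.7 × 10⁻⁴)(-2.0)+(8.1 × 10⁻⁴)(-0.20) = 1.8 × 10⁻⁴ → stable
  116–118 m: −αΔT+βΔS = −(1.7 × 10⁻⁴)(-0.4)+(8.1 × 10⁻⁴)(-1.14) = -8.6 × 10⁻⁴ → UNSTABLE
  118–137 m: −αΔT+βΔS = −(1.7 × 10⁻⁴)(+0.3)+(8.1 × 10⁻⁴)(+0.21) = 1.2 × 10⁻⁴ → stable
  137–259 m: −αΔT+βΔS = −(1.7 × 10⁻⁴)(+2.9)+(8.1 × 10⁻⁴)(+1.80) = 9.6 × 10⁻⁴ → stable
The 116–118 m interval has Δρ < 0: lighter water underlies denser water.

116–118 m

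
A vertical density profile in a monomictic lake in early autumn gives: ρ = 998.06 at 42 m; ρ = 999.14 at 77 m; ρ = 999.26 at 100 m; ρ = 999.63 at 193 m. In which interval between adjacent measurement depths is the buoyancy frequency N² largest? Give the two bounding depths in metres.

42–77 m

Compute the density gradient over each adjacent pair:
  42–77 m: Δρ/Δz = 1.08/35 = 0.031 kg m⁻⁴
  77–100 m: Δρ/Δz = 0.12/23 = 5.2 × 10⁻³ kg m⁻⁴
  100–193 m: Δρ/Δz = 0.37/93 = 4.0 × 10⁻³ kg m⁻⁴
The largest gradient is in the 42–77 m interval — the pycnocline.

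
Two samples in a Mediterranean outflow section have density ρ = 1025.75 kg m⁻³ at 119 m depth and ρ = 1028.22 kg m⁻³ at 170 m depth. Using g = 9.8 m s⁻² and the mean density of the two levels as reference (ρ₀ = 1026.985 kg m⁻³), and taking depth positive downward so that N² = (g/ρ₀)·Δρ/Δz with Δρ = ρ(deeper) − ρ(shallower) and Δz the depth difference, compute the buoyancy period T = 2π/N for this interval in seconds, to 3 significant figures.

292 s

Δρ = 1028.22 − 1025.75 = 2.47 kg m⁻³ over Δz = 170 − 119 = 51 m.
N² = (9.8/1026.985) × (2.47/51) = 4.6216 × 10⁻⁴ s⁻².
N = √(4.6216 × 10⁻⁴) = 0.021498 rad s⁻¹, so T = 2π/N = 292.27 s ≈ 292 s.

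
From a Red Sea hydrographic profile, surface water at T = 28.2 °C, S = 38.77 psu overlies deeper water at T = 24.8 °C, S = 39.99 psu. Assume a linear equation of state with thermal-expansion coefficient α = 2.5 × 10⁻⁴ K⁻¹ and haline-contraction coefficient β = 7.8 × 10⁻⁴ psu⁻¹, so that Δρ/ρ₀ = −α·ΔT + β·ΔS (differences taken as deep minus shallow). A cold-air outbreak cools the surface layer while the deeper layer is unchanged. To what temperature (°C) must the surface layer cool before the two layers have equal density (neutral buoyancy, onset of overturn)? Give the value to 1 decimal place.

Neutral buoyancy requires Δρ = 0, i.e. −α(T_deep − T_surf′) + β(S_deep − S_surf) = 0.
T_surf′ = T_deep − (β/α)·ΔS = 24.8 − (7.8 × 10⁻⁴/2.5 × 10⁻⁴)·(+1.22) = 20.994 °C.
Cooling required: 28.2 − (20.994) = 7.206 °C.

21.0 °C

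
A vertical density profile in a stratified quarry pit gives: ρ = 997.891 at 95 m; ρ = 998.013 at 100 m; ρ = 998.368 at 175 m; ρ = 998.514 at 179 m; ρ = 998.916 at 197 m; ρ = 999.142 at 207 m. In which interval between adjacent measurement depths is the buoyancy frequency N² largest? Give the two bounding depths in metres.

175–179 m

Compute the density gradient over each adjacent pair:
  95–100 m: Δρ/Δz = 0.122/5 = 0.024 kg m⁻⁴
  100–175 m: Δρ/Δz = 0.355/75 = 4.7 × 10⁻³ kg m⁻⁴
  175–179 m: Δρ/Δz = 0.146/4 = 0.036 kg m⁻⁴
  179–197 m: Δρ/Δz = 0.402/18 = 0.022 kg m⁻⁴
  197–207 m: Δρ/Δz = 0.226/10 = 0.023 kg m⁻⁴
The largest gradient is in the 175–179 m interval — the pycnocline.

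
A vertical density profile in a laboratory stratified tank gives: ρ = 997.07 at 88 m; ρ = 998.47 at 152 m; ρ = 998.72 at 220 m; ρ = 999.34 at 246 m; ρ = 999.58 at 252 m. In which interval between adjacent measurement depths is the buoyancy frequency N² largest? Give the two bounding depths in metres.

Compute the density gradient over each adjacent pair:
  88–152 m: Δρ/Δz = 1.40/64 = 0.022 kg m⁻⁴
  152–220 m: Δρ/Δz = 0.25/68 = 3.7 × 10⁻³ kg m⁻⁴
  220–246 m: Δρ/Δz = 0.62/26 = 0.024 kg m⁻⁴
  246–252 m: Δρ/Δz = 0.24/6 = 0.040 kg m⁻⁴
The largest gradient is in the 246–252 m interval — the pycnocline.

246–252 m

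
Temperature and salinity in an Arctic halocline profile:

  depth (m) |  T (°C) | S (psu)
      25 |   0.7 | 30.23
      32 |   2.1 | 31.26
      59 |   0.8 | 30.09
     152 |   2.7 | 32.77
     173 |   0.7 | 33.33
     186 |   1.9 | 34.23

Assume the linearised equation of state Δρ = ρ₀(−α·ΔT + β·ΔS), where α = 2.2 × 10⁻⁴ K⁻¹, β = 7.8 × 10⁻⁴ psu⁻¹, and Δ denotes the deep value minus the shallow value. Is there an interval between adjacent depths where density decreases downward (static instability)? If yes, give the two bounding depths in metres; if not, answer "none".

Evaluate Δρ/ρ₀ = −αΔT + βΔS across each adjacent pair:
  25–32 m: −αΔT+βΔS = −(2.2 × 10⁻⁴)(+1.4)+(7.8 × 10⁻⁴)(+1.03) = 5.0 × 10⁻⁴ → stable
  32–59 m: −αΔT+βΔS = −(2.2 × 10⁻⁴)(-1.3)+(7.8 × 10⁻⁴)(-1.17) = -6.3 × 10⁻⁴ → UNSTABLE
  59–152 m: −αΔT+βΔS = −(2.2 × 10⁻⁴)(+1.9)+(7.8 × 10⁻⁴)(+2.68) = 1.7 × 10⁻³ → stable
  152–173 m: −αΔT+βΔS = −(2.2 × 10⁻⁴)(-2.0)+(7.8 × 10⁻⁴)(+0.56) = 8.8 × 10⁻⁴ → stable
  173–186 m: −αΔT+βΔS = −(2.2 × 10⁻⁴)(+1.2)+(7.8 × 10⁻⁴)(+0.90) = 4.4 × 10⁻⁴ → stable
The 32–59 m interval has Δρ < 0: lighter water underlies denser water.

32–59 m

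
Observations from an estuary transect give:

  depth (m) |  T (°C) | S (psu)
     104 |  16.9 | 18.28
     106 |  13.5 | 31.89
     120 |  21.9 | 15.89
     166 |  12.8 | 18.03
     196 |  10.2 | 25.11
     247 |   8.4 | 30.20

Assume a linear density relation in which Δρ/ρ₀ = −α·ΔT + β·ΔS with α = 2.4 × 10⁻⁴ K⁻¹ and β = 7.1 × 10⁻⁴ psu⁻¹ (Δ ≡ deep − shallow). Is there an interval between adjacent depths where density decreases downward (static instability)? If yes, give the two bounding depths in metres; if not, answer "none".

106–120 m

Evaluate Δρ/ρ₀ = −αΔT + βΔS across each adjacent pair:
  104–106 m: −αΔT+βΔS = −(2.4 × 10⁻⁴)(-3.4)+(7.1 × 10⁻⁴)(+13.61) = 0.010 → stable
  106–120 m: −αΔT+βΔS = −(2.4 × 10⁻⁴)(+8.4)+(7.1 × 10⁻⁴)(-16.00) = -0.013 → UNSTABLE
  120–166 m: −αΔT+βΔS = −(2.4 × 10⁻⁴)(-9.1)+(7.1 × 10⁻⁴)(+2.14) = 3.7 × 10⁻³ → stable
  166–196 m: −αΔT+βΔS = −(2.4 × 10⁻⁴)(-2.6)+(7.1 × 10⁻⁴)(+7.08) = 5.7 × 10⁻³ → stable
  196–247 m: −αΔT+βΔS = −(2.4 × 10⁻⁴)(-1.8)+(7.1 × 10⁻⁴)(+5.09) = 4.0 × 10⁻³ → stable
The 106–120 m interval has Δρ < 0: lighter water underlies denser water.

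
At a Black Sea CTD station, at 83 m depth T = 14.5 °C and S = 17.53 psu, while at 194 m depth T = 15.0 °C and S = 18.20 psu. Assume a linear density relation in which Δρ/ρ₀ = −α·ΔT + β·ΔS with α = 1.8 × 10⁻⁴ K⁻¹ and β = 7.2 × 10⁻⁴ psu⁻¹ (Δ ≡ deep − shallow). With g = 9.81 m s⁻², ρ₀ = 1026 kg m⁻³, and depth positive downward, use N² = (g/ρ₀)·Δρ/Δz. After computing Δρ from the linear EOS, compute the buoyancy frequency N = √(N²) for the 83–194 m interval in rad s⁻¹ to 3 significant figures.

5.89 × 10⁻³ rad s⁻¹

ΔT = +0.5 K, ΔS = +0.67 psu (deep − shallow).
Δρ/ρ₀ = −αΔT + βΔS = -9.00 × 10⁻⁵ + 4.824 × 10⁻⁴ = 3.924 × 10⁻⁴, so Δρ ≈ 0.4026 kg m⁻³.
N² = (g/ρ₀)·Δρ/Δz = g·(Δρ/ρ₀)/Δz = 9.81 × 3.924 × 10⁻⁴ / 111 = 3.4680 × 10⁻⁵ s⁻².
N = √(3.4680 × 10⁻⁵) = 5.8890 × 10⁻³ rad s⁻¹ ≈ 5.89 × 10⁻³ rad s⁻¹.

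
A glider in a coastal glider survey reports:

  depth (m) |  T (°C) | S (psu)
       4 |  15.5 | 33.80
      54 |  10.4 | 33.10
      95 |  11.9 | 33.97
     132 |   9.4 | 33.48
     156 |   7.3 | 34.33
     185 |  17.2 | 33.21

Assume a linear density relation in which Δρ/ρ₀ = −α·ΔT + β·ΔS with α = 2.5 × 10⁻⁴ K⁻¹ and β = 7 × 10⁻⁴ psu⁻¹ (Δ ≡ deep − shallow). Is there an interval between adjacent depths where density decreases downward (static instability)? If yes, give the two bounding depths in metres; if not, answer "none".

Evaluate Δρ/ρ₀ = −αΔT + βΔS across each adjacent pair:
  4–54 m: −αΔT+βΔS = −(2.5 × 10⁻⁴)(-5.1)+(7 × 10⁻⁴)(-0.70) = 7.8 × 10⁻⁴ → stable
  54–95 m: −αΔT+βΔS = −(2.5 × 10⁻⁴)(+1.5)+(7 × 10⁻⁴)(+0.87) = 2.3 × 10⁻⁴ → stable
  95–132 m: −αΔT+βΔS = −(2.5 × 10⁻⁴)(-2.5)+(7 × 10⁻⁴)(-0.49) = 2.8 × 10⁻⁴ → stable
  132–156 m: −αΔT+βΔS = −(2.5 × 10⁻⁴)(-2.1)+(7 × 10⁻⁴)(+0.85) = 1.1 × 10⁻³ → stable
  156–185 m: −αΔT+βΔS = −(2.5 × 10⁻⁴)(+9.9)+(7 × 10⁻⁴)(-1.12) = -3.3 × 10⁻³ → UNSTABLE
The 156–185 m interval has Δρ < 0: lighter water underlies denser water.

156–185 m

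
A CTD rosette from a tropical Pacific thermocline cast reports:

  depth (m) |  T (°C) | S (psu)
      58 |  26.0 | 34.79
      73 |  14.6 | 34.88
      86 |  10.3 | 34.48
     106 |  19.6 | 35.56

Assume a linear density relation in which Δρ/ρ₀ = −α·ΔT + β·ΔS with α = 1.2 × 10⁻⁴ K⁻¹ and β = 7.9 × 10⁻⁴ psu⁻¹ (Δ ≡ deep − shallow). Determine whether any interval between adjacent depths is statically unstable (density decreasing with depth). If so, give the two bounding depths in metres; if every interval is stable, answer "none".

86–106 m

Evaluate Δρ/ρ₀ = −αΔT + βΔS across each adjacent pair:
  58–73 m: −αΔT+βΔS = −(1.2 × 10⁻⁴)(-11.4)+(7.9 × 10⁻⁴)(+0.09) = 1.4 × 10⁻³ → stable
  73–86 m: −αΔT+βΔS = −(1.2 × 10⁻⁴)(-4.3)+(7.9 × 10⁻⁴)(-0.40) = 2.0 × 10⁻⁴ → stable
  86–106 m: −αΔT+βΔS = −(1.2 × 10⁻⁴)(+9.3)+(7.9 × 10⁻⁴)(+1.08) = -2.6 × 10⁻⁴ → UNSTABLE
The 86–106 m interval has Δρ < 0: lighter water underlies denser water.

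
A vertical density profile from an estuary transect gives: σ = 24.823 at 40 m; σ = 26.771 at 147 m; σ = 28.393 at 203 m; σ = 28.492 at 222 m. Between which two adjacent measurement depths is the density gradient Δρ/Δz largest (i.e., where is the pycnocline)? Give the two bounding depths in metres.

147–203 m

Compute the density gradient over each adjacent pair:
  40–147 m: Δρ/Δz = 1.948/107 = 0.018 kg m⁻⁴
  147–203 m: Δρ/Δz = 1.622/56 = 0.029 kg m⁻⁴
  203–222 m: Δρ/Δz = 0.099/19 = 5.2 × 10⁻³ kg m⁻⁴
The largest gradient is in the 147–203 m interval — the pycnocline.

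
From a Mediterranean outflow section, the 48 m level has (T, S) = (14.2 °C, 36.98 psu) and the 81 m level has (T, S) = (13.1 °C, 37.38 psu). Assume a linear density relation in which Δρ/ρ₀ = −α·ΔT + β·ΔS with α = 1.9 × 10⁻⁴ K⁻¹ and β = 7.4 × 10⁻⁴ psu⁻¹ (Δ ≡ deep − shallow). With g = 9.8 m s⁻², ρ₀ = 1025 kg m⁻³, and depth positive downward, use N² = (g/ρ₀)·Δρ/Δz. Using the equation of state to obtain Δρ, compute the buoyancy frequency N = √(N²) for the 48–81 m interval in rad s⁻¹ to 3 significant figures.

0.0122 rad s⁻¹

ΔT = -1.1 K, ΔS = +0.40 psu (deep − shallow).
Δρ/ρ₀ = −αΔT + βΔS = 2.09 × 10⁻⁴ + 2.96 × 10⁻⁴ = 5.05 × 10⁻⁴, so Δρ ≈ 0.5176 kg m⁻³.
N² = (g/ρ₀)·Δρ/Δz = g·(Δρ/ρ₀)/Δz = 9.8 × 5.05 × 10⁻⁴ / 33 = 1.4997 × 10⁻⁴ s⁻².
N = √(1.4997 × 10⁻⁴) = 0.012246 rad s⁻¹ ≈ 0.0122 rad s⁻¹.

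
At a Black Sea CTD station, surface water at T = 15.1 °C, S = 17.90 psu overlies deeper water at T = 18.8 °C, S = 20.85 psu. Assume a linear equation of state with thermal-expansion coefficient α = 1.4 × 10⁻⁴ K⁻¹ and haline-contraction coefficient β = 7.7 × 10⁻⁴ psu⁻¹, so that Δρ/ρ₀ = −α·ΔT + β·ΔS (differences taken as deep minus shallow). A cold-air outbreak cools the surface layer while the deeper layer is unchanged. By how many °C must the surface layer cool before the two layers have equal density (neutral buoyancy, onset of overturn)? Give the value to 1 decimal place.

12.5 °C

Neutral buoyancy requires Δρ = 0, i.e. −α(T_deep − T_surf′) + β(S_deep − S_surf) = 0.
T_surf′ = T_deep − (β/α)·ΔS = 18.8 − (7.7 × 10⁻⁴/1.4 × 10⁻⁴)·(+2.95) = 2.575 °C.
Cooling required: 15.1 − (2.575) = 12.525 °C.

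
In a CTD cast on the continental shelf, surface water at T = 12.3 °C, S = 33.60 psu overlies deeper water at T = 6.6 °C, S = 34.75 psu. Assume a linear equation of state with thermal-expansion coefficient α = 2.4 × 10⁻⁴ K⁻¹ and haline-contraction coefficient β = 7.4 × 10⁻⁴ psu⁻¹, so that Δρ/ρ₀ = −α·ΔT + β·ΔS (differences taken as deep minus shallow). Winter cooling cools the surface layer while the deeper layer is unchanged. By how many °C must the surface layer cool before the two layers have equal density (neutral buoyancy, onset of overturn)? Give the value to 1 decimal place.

Neutral buoyancy requires Δρ = 0, i.e. −α(T_deep − T_surf′) + β(S_deep − S_surf) = 0.
T_surf′ = T_deep − (β/α)·ΔS = 6.6 − (7.4 × 10⁻⁴/2.4 × 10⁻⁴)·(+1.15) = 3.054 °C.
Cooling required: 12.3 − (3.054) = 9.246 °C.

9.2 °C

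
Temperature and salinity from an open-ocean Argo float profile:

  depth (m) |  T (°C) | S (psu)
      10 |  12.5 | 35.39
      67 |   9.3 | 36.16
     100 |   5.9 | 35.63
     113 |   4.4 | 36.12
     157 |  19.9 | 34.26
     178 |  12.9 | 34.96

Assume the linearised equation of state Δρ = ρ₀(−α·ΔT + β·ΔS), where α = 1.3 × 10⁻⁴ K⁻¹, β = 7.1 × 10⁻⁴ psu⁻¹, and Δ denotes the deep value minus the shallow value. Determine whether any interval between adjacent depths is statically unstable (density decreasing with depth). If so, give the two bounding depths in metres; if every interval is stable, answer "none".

Evaluate Δρ/ρ₀ = −αΔT + βΔS across each adjacent pair:
  10–67 m: −αΔT+βΔS = −(1.3 × 10⁻⁴)(-3.2)+(7.1 × 10⁻⁴)(+0.77) = 9.6 × 10⁻⁴ → stable
  67–100 m: −αΔT+βΔS = −(1.3 × 10⁻⁴)(-3.4)+(7.1 × 10⁻⁴)(-0.53) = 6.6 × 10⁻⁵ → stable
  100–113 m: −αΔT+βΔS = −(1.3 × 10⁻⁴)(-1.5)+(7.1 × 10⁻⁴)(+0.49) = 5.4 × 10⁻⁴ → stable
  113–157 m: −αΔT+βΔS = −(1.3 × 10⁻⁴)(+15.5)+(7.1 × 10⁻⁴)(-1.86) = -3.3 × 10⁻³ → UNSTABLE
  157–178 m: −αΔT+βΔS = −(1.3 × 10⁻⁴)(-7.0)+(7.1 × 10⁻⁴)(+0.70) = 1.4 × 10⁻³ → stable
The 113–157 m interval has Δρ < 0: lighter water underlies denser water.

113–157 m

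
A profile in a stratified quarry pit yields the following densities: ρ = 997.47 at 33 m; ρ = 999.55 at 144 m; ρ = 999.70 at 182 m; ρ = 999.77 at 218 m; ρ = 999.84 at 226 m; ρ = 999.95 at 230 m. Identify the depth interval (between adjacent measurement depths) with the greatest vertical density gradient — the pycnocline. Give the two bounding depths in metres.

226–230 m

Compute the density gradient over each adjacent pair:
  33–144 m: Δρ/Δz = 2.08/111 = 0.019 kg m⁻⁴
  144–182 m: Δρ/Δz = 0.15/38 = 3.9 × 10⁻³ kg m⁻⁴
  182–218 m: Δρ/Δz = 0.07/36 = 1.9 × 10⁻³ kg m⁻⁴
  218–226 m: Δρ/Δz = 0.07/8 = 8.8 × 10⁻³ kg m⁻⁴
  226–230 m: Δρ/Δz = 0.11/4 = 0.028 kg m⁻⁴
The largest gradient is in the 226–230 m interval — the pycnocline.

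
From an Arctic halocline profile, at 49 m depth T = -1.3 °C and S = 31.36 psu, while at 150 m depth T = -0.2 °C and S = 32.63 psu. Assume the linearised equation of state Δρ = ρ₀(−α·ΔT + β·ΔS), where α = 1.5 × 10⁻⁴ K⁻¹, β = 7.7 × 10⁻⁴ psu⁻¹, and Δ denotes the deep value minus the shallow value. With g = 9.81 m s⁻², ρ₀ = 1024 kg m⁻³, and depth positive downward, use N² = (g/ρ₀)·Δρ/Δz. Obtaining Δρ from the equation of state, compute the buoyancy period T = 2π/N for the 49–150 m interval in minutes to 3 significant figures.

ΔT = +1.1 K, ΔS = +1.27 psu (deep − shallow).
Δρ/ρ₀ = −αΔT + βΔS = -1.65 × 10⁻⁴ + 9.779 × 10⁻⁴ = 8.129 × 10⁻⁴, so Δρ ≈ 0.8324 kg m⁻³.
N² = (g/ρ₀)·Δρ/Δz = g·(Δρ/ρ₀)/Δz = 9.81 × 8.129 × 10⁻⁴ / 101 = 7.8956 × 10⁻⁵ s⁻².
N = √(7.8956 × 10⁻⁵) = 8.8857 × 10⁻³ rad s⁻¹ → T = 2π/N = 707.11 s = 11.785 min ≈ 11.8 min.

11.8 min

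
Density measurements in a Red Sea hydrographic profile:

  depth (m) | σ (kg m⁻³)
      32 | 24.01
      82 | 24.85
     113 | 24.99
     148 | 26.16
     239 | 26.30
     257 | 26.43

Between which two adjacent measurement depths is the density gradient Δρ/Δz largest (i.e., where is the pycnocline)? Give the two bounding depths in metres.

Compute the density gradient over each adjacent pair:
  32–82 m: Δρ/Δz = 0.84/50 = 0.017 kg m⁻⁴
  82–113 m: Δρ/Δz = 0.14/31 = 4.5 × 10⁻³ kg m⁻⁴
  113–148 m: Δρ/Δz = 1.17/35 = 0.033 kg m⁻⁴
  148–239 m: Δρ/Δz = 0.14/91 = 1.5 × 10⁻³ kg m⁻⁴
  239–257 m: Δρ/Δz = 0.13/18 = 7.2 × 10⁻³ kg m⁻⁴
The largest gradient is in the 113–148 m interval — the pycnocline.

113–148 m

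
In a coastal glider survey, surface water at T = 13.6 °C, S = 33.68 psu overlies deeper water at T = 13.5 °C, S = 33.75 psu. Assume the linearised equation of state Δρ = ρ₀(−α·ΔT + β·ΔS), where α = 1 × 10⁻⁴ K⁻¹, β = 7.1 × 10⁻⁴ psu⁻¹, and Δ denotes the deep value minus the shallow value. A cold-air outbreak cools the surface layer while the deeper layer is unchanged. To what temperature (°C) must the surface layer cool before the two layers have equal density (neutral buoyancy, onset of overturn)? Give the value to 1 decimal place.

Neutral buoyancy requires Δρ = 0, i.e. −α(T_deep − T_surf′) + β(S_deep − S_surf) = 0.
T_surf′ = T_deep − (β/α)·ΔS = 13.5 − (7.1 × 10⁻⁴/1 × 10⁻⁴)·(+0.07) = 13.003 °C.
Cooling required: 13.6 − (13.003) = 0.597 °C.

13.0 °C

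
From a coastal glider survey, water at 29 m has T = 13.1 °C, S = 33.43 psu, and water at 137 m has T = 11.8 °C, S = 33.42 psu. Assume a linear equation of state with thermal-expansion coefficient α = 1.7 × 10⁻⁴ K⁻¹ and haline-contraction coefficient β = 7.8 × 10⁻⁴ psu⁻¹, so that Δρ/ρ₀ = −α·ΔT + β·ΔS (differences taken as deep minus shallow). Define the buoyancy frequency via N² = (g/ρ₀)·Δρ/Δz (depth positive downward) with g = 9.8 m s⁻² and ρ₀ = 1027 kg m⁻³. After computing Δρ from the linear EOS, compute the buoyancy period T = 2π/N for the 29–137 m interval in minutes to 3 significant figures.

ΔT = -1.3 K, ΔS = -0.01 psu (deep − shallow).
Δρ/ρ₀ = −αΔT + βΔS = 2.21 × 10⁻⁴ − 7.80 × 10⁻⁶ = 2.132 × 10⁻⁴, so Δρ ≈ 0.2190 kg m⁻³.
N² = (g/ρ₀)·Δρ/Δz = g·(Δρ/ρ₀)/Δz = 9.8 × 2.132 × 10⁻⁴ / 108 = 1.9346 × 10⁻⁵ s⁻².
N = √(1.9346 × 10⁻⁵) = 4.3984 × 10⁻³ rad s⁻¹ → T = 2π/N = 1.4285 × 10³ s = 23.808 min ≈ 23.8 min.

23.8 min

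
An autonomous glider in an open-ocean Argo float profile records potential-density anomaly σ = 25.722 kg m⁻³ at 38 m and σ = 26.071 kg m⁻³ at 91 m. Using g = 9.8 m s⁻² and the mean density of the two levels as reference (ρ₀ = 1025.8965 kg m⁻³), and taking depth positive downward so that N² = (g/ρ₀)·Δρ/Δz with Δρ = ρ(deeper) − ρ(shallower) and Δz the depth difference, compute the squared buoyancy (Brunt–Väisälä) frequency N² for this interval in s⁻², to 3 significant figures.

6.29 × 10⁻⁵ s⁻²

Δρ = 1026.071 − 1025.722 = 0.349 kg m⁻³ over Δz = 91 − 38 = 53 m.
N² = (9.8/1025.8965) × (0.349/53) = 6.2903 × 10⁻⁵ s⁻² ≈ 6.29 × 10⁻⁵ s⁻².
N² > 0, so the interval is statically stable.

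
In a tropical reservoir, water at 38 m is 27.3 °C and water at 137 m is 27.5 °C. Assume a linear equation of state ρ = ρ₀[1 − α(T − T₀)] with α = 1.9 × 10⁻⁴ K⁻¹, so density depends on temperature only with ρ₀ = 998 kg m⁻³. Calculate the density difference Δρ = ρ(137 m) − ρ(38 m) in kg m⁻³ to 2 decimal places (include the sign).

ΔT = +0.2 K, Δρ/ρ₀ = −αΔT = -3.80 × 10⁻⁵.
Δρ = 998 × (-3.80 × 10⁻⁵) = -0.04 kg m⁻³.
Negative Δρ: lighter below, statically unstable.

-0.04 kg m⁻³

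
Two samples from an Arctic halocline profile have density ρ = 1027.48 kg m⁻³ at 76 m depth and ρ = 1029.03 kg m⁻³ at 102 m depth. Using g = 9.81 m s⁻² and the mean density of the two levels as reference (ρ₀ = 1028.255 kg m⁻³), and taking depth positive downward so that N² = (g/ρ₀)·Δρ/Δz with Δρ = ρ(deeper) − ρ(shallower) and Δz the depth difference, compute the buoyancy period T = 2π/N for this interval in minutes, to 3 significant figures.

Δρ = 1029.03 − 1027.48 = 1.55 kg m⁻³ over Δz = 102 − 76 = 26 m.
N² = (9.81/1028.255) × (1.55/26) = 5.6876 × 10⁻⁴ s⁻².
N = √(5.6876 × 10⁻⁴) = 0.023849 rad s⁻¹, so T = 2π/N = 263.46 s = 4.3910 min ≈ 4.39 min.

4.39 min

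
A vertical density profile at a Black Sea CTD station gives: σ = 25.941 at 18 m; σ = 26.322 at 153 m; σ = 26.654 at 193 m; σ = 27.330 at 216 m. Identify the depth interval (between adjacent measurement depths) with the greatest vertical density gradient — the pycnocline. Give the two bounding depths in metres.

193–216 m

Compute the density gradient over each adjacent pair:
  18–153 m: Δρ/Δz = 0.381/135 = 2.8 × 10⁻³ kg m⁻⁴
  153–193 m: Δρ/Δz = 0.332/40 = 8.3 × 10⁻³ kg m⁻⁴
  193–216 m: Δρ/Δz = 0.676/23 = 0.029 kg m⁻⁴
The largest gradient is in the 193–216 m interval — the pycnocline.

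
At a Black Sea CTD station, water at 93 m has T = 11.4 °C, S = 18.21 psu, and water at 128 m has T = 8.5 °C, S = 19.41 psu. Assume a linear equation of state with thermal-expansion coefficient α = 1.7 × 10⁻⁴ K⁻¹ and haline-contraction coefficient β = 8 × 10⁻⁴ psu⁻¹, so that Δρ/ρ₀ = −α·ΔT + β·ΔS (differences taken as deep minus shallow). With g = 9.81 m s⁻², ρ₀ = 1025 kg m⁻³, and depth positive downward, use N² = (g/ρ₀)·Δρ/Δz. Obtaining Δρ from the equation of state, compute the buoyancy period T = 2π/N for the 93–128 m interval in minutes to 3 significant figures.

ΔT = -2.9 K, ΔS = +1.20 psu (deep − shallow).
Δρ/ρ₀ = −αΔT + βΔS = 4.93 × 10⁻⁴ + 9.60 × 10⁻⁴ = 1.453 × 10⁻³, so Δρ ≈ 1.489 kg m⁻³.
N² = (g/ρ₀)·Δρ/Δz = g·(Δρ/ρ₀)/Δz = 9.81 × 1.453 × 10⁻³ / 35 = 4.0726 × 10⁻⁴ s⁻².
N = √(4.0726 × 10⁻⁴) = 0.020181 rad s⁻¹ → T = 2π/N = 311.34 s = 5.1890 min ≈ 5.19 min.

5.19 min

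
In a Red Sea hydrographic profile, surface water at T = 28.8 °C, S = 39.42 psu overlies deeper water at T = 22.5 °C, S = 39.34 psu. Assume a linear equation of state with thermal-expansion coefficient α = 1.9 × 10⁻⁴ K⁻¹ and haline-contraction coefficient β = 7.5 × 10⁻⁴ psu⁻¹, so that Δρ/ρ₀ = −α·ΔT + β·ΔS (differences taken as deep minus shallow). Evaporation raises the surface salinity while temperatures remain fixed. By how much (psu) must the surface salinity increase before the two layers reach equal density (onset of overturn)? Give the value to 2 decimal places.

1.52 psu

Neutral buoyancy requires −α(T_deep − T_surf) + β(S_deep − S_surf′) = 0.
S_surf′ = S_deep − (α/β)·ΔT = 39.34 − (1.9 × 10⁻⁴/7.5 × 10⁻⁴)·(-6.3) = 40.9360 psu.
Increase required: 40.9360 − 39.42 = 1.5160 psu.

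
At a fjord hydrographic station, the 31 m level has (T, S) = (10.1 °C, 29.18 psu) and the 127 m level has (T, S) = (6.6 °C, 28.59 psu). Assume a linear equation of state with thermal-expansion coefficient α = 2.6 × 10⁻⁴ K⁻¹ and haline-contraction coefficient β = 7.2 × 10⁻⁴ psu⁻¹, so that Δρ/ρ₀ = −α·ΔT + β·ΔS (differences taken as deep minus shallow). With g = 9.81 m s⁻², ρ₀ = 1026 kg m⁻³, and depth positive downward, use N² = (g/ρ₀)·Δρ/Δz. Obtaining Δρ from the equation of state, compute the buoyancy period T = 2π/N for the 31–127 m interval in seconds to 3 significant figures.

892 s

ΔT = -3.5 K, ΔS = -0.59 psu (deep − shallow).
Δρ/ρ₀ = −αΔT + βΔS = 9.10 × 10⁻⁴ − 4.248 × 10⁻⁴ = 4.852 × 10⁻⁴, so Δρ ≈ 0.4978 kg m⁻³.
N² = (g/ρ₀)·Δρ/Δz = g·(Δρ/ρ₀)/Δz = 9.81 × 4.852 × 10⁻⁴ / 96 = 4.9581 × 10⁻⁵ s⁻².
N = √(4.9581 × 10⁻⁵) = 7.0414 × 10⁻³ rad s⁻¹ → T = 2π/N = 892.32 s ≈ 892 s.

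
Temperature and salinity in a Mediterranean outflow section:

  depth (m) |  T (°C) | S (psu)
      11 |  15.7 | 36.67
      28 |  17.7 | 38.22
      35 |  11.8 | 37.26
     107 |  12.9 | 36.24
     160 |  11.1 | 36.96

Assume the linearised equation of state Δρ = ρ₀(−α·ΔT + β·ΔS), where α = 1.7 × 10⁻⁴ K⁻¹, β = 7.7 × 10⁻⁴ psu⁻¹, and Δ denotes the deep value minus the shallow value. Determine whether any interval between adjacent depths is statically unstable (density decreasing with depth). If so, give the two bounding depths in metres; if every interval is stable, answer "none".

35–107 m

Evaluate Δρ/ρ₀ = −αΔT + βΔS across each adjacent pair:
  11–28 m: −αΔT+βΔS = −(1.7 × 10⁻⁴)(+2.0)+(7.7 × 10⁻⁴)(+1.55) = 8.5 × 10⁻⁴ → stable
  28–35 m: −αΔT+βΔS = −(1.7 × 10⁻⁴)(-5.9)+(7.7 × 10⁻⁴)(-0.96) = 2.6 × 10⁻⁴ → stable
  35–107 m: −αΔT+βΔS = −(1.7 × 10⁻⁴)(+1.1)+(7.7 × 10⁻⁴)(-1.02) = -9.7 × 10⁻⁴ → UNSTABLE
  107–160 m: −αΔT+βΔS = −(1.7 × 10⁻⁴)(-1.8)+(7.7 × 10⁻⁴)(+0.72) = 8.6 × 10⁻⁴ → stable
The 35–107 m interval has Δρ < 0: lighter water underlies denser water.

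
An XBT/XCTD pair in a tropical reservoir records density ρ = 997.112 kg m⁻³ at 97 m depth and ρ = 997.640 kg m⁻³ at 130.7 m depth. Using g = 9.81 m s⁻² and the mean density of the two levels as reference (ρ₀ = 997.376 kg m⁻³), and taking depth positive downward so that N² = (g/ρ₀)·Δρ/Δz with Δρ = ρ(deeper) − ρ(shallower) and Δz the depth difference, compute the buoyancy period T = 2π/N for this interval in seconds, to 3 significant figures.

506 s

Δρ = 997.640 − 997.112 = 0.528 kg m⁻³ over Δz = 130.7 − 97 = 33.7 m.
N² = (9.81/997.376) × (0.528/33.7) = 1.5410 × 10⁻⁴ s⁻².
N = √(1.5410 × 10⁻⁴) = 0.012414 rad s⁻¹, so T = 2π/N = 506.14 s ≈ 506 s.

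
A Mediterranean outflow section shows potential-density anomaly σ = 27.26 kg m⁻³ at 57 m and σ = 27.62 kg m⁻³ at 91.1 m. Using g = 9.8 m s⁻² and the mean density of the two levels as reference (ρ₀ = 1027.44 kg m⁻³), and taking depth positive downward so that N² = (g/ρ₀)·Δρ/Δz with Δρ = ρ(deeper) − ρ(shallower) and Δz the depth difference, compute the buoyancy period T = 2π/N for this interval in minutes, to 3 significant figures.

Δρ = 1027.62 − 1027.26 = 0.36 kg m⁻³ over Δz = 91.1 − 57 = 34.1 m.
N² = (9.8/1027.44) × (0.36/34.1) = 1.0070 × 10⁻⁴ s⁻².
N = √(1.0070 × 10⁻⁴) = 0.010035 rad s⁻¹, so T = 2π/N = 626.13 s = 10.435 min ≈ 10.4 min.

10.4 min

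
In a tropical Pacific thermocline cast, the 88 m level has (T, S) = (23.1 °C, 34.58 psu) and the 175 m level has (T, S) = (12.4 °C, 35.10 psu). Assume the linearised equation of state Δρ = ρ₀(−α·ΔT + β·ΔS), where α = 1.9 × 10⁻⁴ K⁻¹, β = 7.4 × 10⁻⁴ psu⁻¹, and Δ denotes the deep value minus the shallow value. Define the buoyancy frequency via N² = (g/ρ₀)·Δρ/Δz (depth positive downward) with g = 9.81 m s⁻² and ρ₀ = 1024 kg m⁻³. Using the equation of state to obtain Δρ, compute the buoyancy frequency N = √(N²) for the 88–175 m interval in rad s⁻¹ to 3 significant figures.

ΔT = -10.7 K, ΔS = +0.52 psu (deep − shallow).
Δρ/ρ₀ = −αΔT + βΔS = 2.033 × 10⁻³ + 3.848 × 10⁻⁴ = 2.4178 × 10⁻³, so Δρ ≈ 2.476 kg m⁻³.
N² = (g/ρ₀)·Δρ/Δz = g·(Δρ/ρ₀)/Δz = 9.81 × 2.4178 × 10⁻³ / 87 = 2.7263 × 10⁻⁴ s⁻².
N = √(2.7263 × 10⁻⁴) = 0.016512 rad s⁻¹ ≈ 0.0165 rad s⁻¹.

0.0165 rad s⁻¹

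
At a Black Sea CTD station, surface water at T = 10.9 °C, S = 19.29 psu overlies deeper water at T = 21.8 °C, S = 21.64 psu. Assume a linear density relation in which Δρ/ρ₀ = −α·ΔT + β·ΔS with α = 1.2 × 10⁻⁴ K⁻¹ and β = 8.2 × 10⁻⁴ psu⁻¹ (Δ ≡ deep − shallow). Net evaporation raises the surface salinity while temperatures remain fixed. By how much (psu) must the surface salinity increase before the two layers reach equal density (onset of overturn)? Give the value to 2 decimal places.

0.75 psu

Neutral buoyancy requires −α(T_deep − T_surf) + β(S_deep − S_surf′) = 0.
S_surf′ = S_deep − (α/β)·ΔT = 21.64 − (1.2 × 10⁻⁴/8.2 × 10⁻⁴)·(+10.9) = 20.0449 psu.
Increase required: 20.0449 − 19.29 = 0.7549 psu.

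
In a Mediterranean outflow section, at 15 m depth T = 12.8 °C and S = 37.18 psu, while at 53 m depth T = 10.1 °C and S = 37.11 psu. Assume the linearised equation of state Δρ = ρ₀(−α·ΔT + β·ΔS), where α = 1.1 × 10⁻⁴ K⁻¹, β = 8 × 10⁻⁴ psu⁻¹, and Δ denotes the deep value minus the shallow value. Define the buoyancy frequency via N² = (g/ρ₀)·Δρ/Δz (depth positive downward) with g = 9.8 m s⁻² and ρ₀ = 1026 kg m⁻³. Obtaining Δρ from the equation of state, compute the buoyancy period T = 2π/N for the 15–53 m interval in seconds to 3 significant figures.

797 s

ΔT = -2.7 K, ΔS = -0.07 psu (deep − shallow).
Δρ/ρ₀ = −αΔT + βΔS = 2.97 × 10⁻⁴ − 5.60 × 10⁻⁵ = 2.41 × 10⁻⁴, so Δρ ≈ 0.2473 kg m⁻³.
N² = (g/ρ₀)·Δρ/Δz = g·(Δρ/ρ₀)/Δz = 9.8 × 2.41 × 10⁻⁴ / 38 = 6.2153 × 10⁻⁵ s⁻².
N = √(6.2153 × 10⁻⁵) = 7.8837 × 10⁻³ rad s⁻¹ → T = 2π/N = 796.98 s ≈ 797 s.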